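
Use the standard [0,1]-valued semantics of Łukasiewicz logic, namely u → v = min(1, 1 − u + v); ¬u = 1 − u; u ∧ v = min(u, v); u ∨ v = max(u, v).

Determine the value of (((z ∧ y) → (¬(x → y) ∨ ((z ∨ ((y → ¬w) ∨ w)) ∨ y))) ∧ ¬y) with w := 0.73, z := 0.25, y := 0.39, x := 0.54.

(z ∧ y) = min(0.25, 0.39) = 0.25
(x → y): min(1, 1 − 0.54 + 0.39) = 0.85
¬(x → y): Łukasiewicz ¬ gives 1 − 0.85 = 0.15
¬w: Łukasiewicz ¬ gives 1 − 0.73 = 0.27
(y → ¬w): min(1, 1 − 0.39 + 0.27) = 0.88
((y → ¬w) ∨ w) = max(0.88, 0.73) = 0.88
(z ∨ ((y → ¬w) ∨ w)) = max(0.25, 0.88) = 0.88
((z ∨ ((y → ¬w) ∨ w)) ∨ y) = max(0.88, 0.39) = 0.88
(¬(x → y) ∨ ((z ∨ ((y → ¬w) ∨ w)) ∨ y)) = max(0.15, 0.88) = 0.88
((z ∧ y) → (¬(x → y) ∨ ((z ∨ ((y → ¬w) ∨ w)) ∨ y))): min(1, 1 − 0.25 + 0.88) = 1
¬y: Łukasiewicz ¬ gives 1 − 0.39 = 0.61
(((z ∧ y) → (¬(x → y) ∨ ((z ∨ ((y → ¬w) ∨ w)) ∨ y))) ∧ ¬y) = min(1, 0.61) = 0.61

0.61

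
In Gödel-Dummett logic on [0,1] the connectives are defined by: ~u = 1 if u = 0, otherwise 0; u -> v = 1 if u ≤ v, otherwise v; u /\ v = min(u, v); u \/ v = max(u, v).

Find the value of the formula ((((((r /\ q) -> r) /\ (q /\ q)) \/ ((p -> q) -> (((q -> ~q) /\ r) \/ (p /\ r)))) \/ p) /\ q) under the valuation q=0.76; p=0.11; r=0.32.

0.76

(r /\ q) = min(0.32, 0.76) = 0.32
((r /\ q) -> r): 0.32 ≤ 0.32, so result = 1
(q /\ q) = min(0.76, 0.76) = 0.76
(((r /\ q) -> r) /\ (q /\ q)) = min(1, 0.76) = 0.76
(p -> q): 0.11 ≤ 0.76, so result = 1
~q: Gödel ¬ of 0.76 = 0 (operand ≠ 0)
(q -> ~q): 0.76 > 0, so result = 0
((q -> ~q) /\ r) = min(0, 0.32) = 0
(p /\ r) = min(0.11, 0.32) = 0.11
(((q -> ~q) /\ r) \/ (p /\ r)) = max(0, 0.11) = 0.11
((p -> q) -> (((q -> ~q) /\ r) \/ (p /\ r))): 1 > 0.11, so result = 0.11
((((r /\ q) -> r) /\ (q /\ q)) \/ ((p -> q) -> (((q -> ~q) /\ r) \/ (p /\ r)))) = max(0.76, 0.11) = 0.76
(((((r /\ q) -> r) /\ (q /\ q)) \/ ((p -> q) -> (((q -> ~q) /\ r) \/ (p /\ r)))) \/ p) = max(0.76, 0.11) = 0.76
((((((r /\ q) -> r) /\ (q /\ q)) \/ ((p -> q) -> (((q -> ~q) /\ r) \/ (p /\ r)))) \/ p) /\ q) = min(0.76, 0.76) = 0.76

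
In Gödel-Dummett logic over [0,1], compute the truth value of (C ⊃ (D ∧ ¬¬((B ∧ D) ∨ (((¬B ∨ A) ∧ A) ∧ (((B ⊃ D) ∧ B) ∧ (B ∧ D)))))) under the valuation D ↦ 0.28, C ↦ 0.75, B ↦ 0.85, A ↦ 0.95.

0.28

(B ∧ D) = min(0.85, 0.28) = 0.28
¬B: Gödel ¬ of 0.85 = 0 (operand ≠ 0)
(¬B ∨ A) = max(0, 0.95) = 0.95
((¬B ∨ A) ∧ A) = min(0.95, 0.95) = 0.95
(B ⊃ D): 0.85 > 0.28, so result = 0.28
((B ⊃ D) ∧ B) = min(0.28, 0.85) = 0.28
(B ∧ D) = min(0.85, 0.28) = 0.28
(((B ⊃ D) ∧ B) ∧ (B ∧ D)) = min(0.28, 0.28) = 0.28
(((¬B ∨ A) ∧ A) ∧ (((B ⊃ D) ∧ B) ∧ (B ∧ D))) = min(0.95, 0.28) = 0.28
((B ∧ D) ∨ (((¬B ∨ A) ∧ A) ∧ (((B ⊃ D) ∧ B) ∧ (B ∧ D)))) = max(0.28, 0.28) = 0.28
¬((B ∧ D) ∨ (((¬B ∨ A) ∧ A) ∧ (((B ⊃ D) ∧ B) ∧ (B ∧ D)))): Gödel ¬ of 0.28 = 0 (operand ≠ 0)
¬¬((B ∧ D) ∨ (((¬B ∨ A) ∧ A) ∧ (((B ⊃ D) ∧ B) ∧ (B ∧ D)))): Gödel ¬ of 0 = 1 (operand is 0)
(D ∧ ¬¬((B ∧ D) ∨ (((¬B ∨ A) ∧ A) ∧ (((B ⊃ D) ∧ B) ∧ (B ∧ D))))) = min(0.28, 1) = 0.28
(C ⊃ (D ∧ ¬¬((B ∧ D) ∨ (((¬B ∨ A) ∧ A) ∧ (((B ⊃ D) ∧ B) ∧ (B ∧ D)))))): 0.75 > 0.28, so result = 0.28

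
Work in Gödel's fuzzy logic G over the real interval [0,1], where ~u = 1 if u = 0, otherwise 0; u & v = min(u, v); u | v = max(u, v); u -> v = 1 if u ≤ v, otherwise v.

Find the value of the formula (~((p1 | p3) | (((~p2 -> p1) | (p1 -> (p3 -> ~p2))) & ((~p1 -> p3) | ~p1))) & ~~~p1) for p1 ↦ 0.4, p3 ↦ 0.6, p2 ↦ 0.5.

0.00

(p1 | p3) = max(0.4, 0.6) = 0.6
~p2: Gödel ¬ of 0.5 = 0 (operand ≠ 0)
(~p2 -> p1): 0 ≤ 0.4, so result = 1
~p2: Gödel ¬ of 0.5 = 0 (operand ≠ 0)
(p3 -> ~p2): 0.6 > 0, so result = 0
(p1 -> (p3 -> ~p2)): 0.4 > 0, so result = 0
((~p2 -> p1) | (p1 -> (p3 -> ~p2))) = max(1, 0) = 1
~p1: Gödel ¬ of 0.4 = 0 (operand ≠ 0)
(~p1 -> p3): 0 ≤ 0.6, so result = 1
~p1: Gödel ¬ of 0.4 = 0 (operand ≠ 0)
((~p1 -> p3) | ~p1) = max(1, 0) = 1
(((~p2 -> p1) | (p1 -> (p3 -> ~p2))) & ((~p1 -> p3) | ~p1)) = min(1, 1) = 1
((p1 | p3) | (((~p2 -> p1) | (p1 -> (p3 -> ~p2))) & ((~p1 -> p3) | ~p1))) = max(0.6, 1) = 1
~((p1 | p3) | (((~p2 -> p1) | (p1 -> (p3 -> ~p2))) & ((~p1 -> p3) | ~p1))): Gödel ¬ of 1 = 0 (operand ≠ 0)
~p1: Gödel ¬ of 0.4 = 0 (operand ≠ 0)
~~p1: Gödel ¬ of 0 = 1 (operand is 0)
~~~p1: Gödel ¬ of 1 = 0 (operand ≠ 0)
(~((p1 | p3) | (((~p2 -> p1) | (p1 -> (p3 -> ~p2))) & ((~p1 -> p3) | ~p1))) & ~~~p1) = min(0, 0) = 0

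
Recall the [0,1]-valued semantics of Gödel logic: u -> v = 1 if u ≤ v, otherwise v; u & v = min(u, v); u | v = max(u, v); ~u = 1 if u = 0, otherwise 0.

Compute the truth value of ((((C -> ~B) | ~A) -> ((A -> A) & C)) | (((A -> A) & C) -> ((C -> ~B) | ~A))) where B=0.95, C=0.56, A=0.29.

~B: Gödel ¬ of 0.95 = 0 (operand ≠ 0)
(C -> ~B): 0.56 > 0, so result = 0
~A: Gödel ¬ of 0.29 = 0 (operand ≠ 0)
((C -> ~B) | ~A) = max(0, 0) = 0
(A -> A): 0.29 ≤ 0.29, so result = 1
((A -> A) & C) = min(1, 0.56) = 0.56
(((C -> ~B) | ~A) -> ((A -> A) & C)): 0 ≤ 0.56, so result = 1
(A -> A): 0.29 ≤ 0.29, so result = 1
((A -> A) & C) = min(1, 0.56) = 0.56
~B: Gödel ¬ of 0.95 = 0 (operand ≠ 0)
(C -> ~B): 0.56 > 0, so result = 0
~A: Gödel ¬ of 0.29 = 0 (operand ≠ 0)
((C -> ~B) | ~A) = max(0, 0) = 0
(((A -> A) & C) -> ((C -> ~B) | ~A)): 0.56 > 0, so result = 0
((((C -> ~B) | ~A) -> ((A -> A) & C)) | (((A -> A) & C) -> ((C -> ~B) | ~A))) = max(1, 0) = 1

1.00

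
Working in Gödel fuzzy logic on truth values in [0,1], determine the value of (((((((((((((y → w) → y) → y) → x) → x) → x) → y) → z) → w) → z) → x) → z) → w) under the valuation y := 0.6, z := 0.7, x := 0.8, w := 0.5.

(y → w): 0.6 > 0.5, so result = 0.5
((y → w) → y): 0.5 ≤ 0.6, so result = 1
(((y → w) → y) → y): 1 > 0.6, so result = 0.6
((((y → w) → y) → y) → x): 0.6 ≤ 0.8, so result = 1
(((((y → w) → y) → y) → x) → x): 1 > 0.8, so result = 0.8
((((((y → w) → y) → y) → x) → x) → x): 0.8 ≤ 0.8, so result = 1
(((((((y → w) → y) → y) → x) → x) → x) → y): 1 > 0.6, so result = 0.6
((((((((y → w) → y) → y) → x) → x) → x) → y) → z): 0.6 ≤ 0.7, so result = 1
(((((((((y → w) → y) → y) → x) → x) → x) → y) → z) → w): 1 > 0.5, so result = 0.5
((((((((((y → w) → y) → y) → x) → x) → x) → y) → z) → w) → z): 0.5 ≤ 0.7, so result = 1
(((((((((((y → w) → y) → y) → x) → x) → x) → y) → z) → w) → z) → x): 1 > 0.8, so result = 0.8
((((((((((((y → w) → y) → y) → x) → x) → x) → y) → z) → w) → z) → x) → z): 0.8 > 0.7, so result = 0.7
(((((((((((((y → w) → y) → y) → x) → x) → x) → y) → z) → w) → z) → x) → z) → w): 0.7 > 0.5, so result = 0.5

0.50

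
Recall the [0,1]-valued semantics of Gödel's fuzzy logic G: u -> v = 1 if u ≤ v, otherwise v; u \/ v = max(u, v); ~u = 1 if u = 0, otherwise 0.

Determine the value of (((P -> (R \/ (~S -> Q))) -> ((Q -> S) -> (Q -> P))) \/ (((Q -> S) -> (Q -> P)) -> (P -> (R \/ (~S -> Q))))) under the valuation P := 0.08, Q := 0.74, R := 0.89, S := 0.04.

1.00

~S: Gödel ¬ of 0.04 = 0 (operand ≠ 0)
(~S -> Q): 0 ≤ 0.74, so result = 1
(R \/ (~S -> Q)) = max(0.89, 1) = 1
(P -> (R \/ (~S -> Q))): 0.08 ≤ 1, so result = 1
(Q -> S): 0.74 > 0.04, so result = 0.04
(Q -> P): 0.74 > 0.08, so result = 0.08
((Q -> S) -> (Q -> P)): 0.04 ≤ 0.08, so result = 1
((P -> (R \/ (~S -> Q))) -> ((Q -> S) -> (Q -> P))): 1 ≤ 1, so result = 1
(Q -> S): 0.74 > 0.04, so result = 0.04
(Q -> P): 0.74 > 0.08, so result = 0.08
((Q -> S) -> (Q -> P)): 0.04 ≤ 0.08, so result = 1
~S: Gödel ¬ of 0.04 = 0 (operand ≠ 0)
(~S -> Q): 0 ≤ 0.74, so result = 1
(R \/ (~S -> Q)) = max(0.89, 1) = 1
(P -> (R \/ (~S -> Q))): 0.08 ≤ 1, so result = 1
(((Q -> S) -> (Q -> P)) -> (P -> (R \/ (~S -> Q)))): 1 ≤ 1, so result = 1
(((P -> (R \/ (~S -> Q))) -> ((Q -> S) -> (Q -> P))) \/ (((Q -> S) -> (Q -> P)) -> (P -> (R \/ (~S -> Q))))) = max(1, 1) = 1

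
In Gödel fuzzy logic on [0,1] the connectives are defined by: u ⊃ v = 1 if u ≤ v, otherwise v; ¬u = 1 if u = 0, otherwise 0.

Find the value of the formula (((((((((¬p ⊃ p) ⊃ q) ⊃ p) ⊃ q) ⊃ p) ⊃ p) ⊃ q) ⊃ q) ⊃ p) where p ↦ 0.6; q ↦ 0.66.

¬p: Gödel ¬ of 0.6 = 0 (operand ≠ 0)
(¬p ⊃ p): 0 ≤ 0.6, so result = 1
((¬p ⊃ p) ⊃ q): 1 > 0.66, so result = 0.66
(((¬p ⊃ p) ⊃ q) ⊃ p): 0.66 > 0.6, so result = 0.6
((((¬p ⊃ p) ⊃ q) ⊃ p) ⊃ q): 0.6 ≤ 0.66, so result = 1
(((((¬p ⊃ p) ⊃ q) ⊃ p) ⊃ q) ⊃ p): 1 > 0.6, so result = 0.6
((((((¬p ⊃ p) ⊃ q) ⊃ p) ⊃ q) ⊃ p) ⊃ p): 0.6 ≤ 0.6, so result = 1
(((((((¬p ⊃ p) ⊃ q) ⊃ p) ⊃ q) ⊃ p) ⊃ p) ⊃ q): 1 > 0.66, so result = 0.66
((((((((¬p ⊃ p) ⊃ q) ⊃ p) ⊃ q) ⊃ p) ⊃ p) ⊃ q) ⊃ q): 0.66 ≤ 0.66, so result = 1
(((((((((¬p ⊃ p) ⊃ q) ⊃ p) ⊃ q) ⊃ p) ⊃ p) ⊃ q) ⊃ q) ⊃ p): 1 > 0.6, so result = 0.6

0.60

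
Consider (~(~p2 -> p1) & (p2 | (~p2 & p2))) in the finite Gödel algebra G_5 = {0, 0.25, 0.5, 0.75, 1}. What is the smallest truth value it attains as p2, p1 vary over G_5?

0.00

The minimum is attained at p2 = 0, p1 = 0:
  ~p2: Gödel ¬ of 0 = 1 (operand is 0)
  (~p2 -> p1): 1 > 0, so result = 0
  ~(~p2 -> p1): Gödel ¬ of 0 = 1 (operand is 0)
  ~p2: Gödel ¬ of 0 = 1 (operand is 0)
  (~p2 & p2) = min(1, 0) = 0
  (p2 | (~p2 & p2)) = max(0, 0) = 0
  (~(~p2 -> p1) & (p2 | (~p2 & p2))) = min(1, 0) = 0
Checking all 25 assignments confirms none give a value below 0.00.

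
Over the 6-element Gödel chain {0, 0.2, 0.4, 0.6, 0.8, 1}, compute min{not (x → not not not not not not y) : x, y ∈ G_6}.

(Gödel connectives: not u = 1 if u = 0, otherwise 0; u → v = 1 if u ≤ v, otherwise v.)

0.00

The minimum is attained at x = 0, y = 0:
  not y: Gödel ¬ of 0 = 1 (operand is 0)
  not not y: Gödel ¬ of 1 = 0 (operand ≠ 0)
  not not not y: Gödel ¬ of 0 = 1 (operand is 0)
  not not not not y: Gödel ¬ of 1 = 0 (operand ≠ 0)
  not not not not not y: Gödel ¬ of 0 = 1 (operand is 0)
  not not not not not not y: Gödel ¬ of 1 = 0 (operand ≠ 0)
  (x → not not not not not not y): 0 ≤ 0, so result = 1
  not (x → not not not not not not y): Gödel ¬ of 1 = 0 (operand ≠ 0)
Checking all 36 assignments confirms none give a value below 0.00.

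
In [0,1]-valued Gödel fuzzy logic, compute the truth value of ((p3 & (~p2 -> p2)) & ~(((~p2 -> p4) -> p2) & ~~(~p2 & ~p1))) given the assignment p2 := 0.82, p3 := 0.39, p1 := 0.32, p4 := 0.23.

~p2: Gödel ¬ of 0.82 = 0 (operand ≠ 0)
(~p2 -> p2): 0 ≤ 0.82, so result = 1
(p3 & (~p2 -> p2)) = min(0.39, 1) = 0.39
~p2: Gödel ¬ of 0.82 = 0 (operand ≠ 0)
(~p2 -> p4): 0 ≤ 0.23, so result = 1
((~p2 -> p4) -> p2): 1 > 0.82, so result = 0.82
~p2: Gödel ¬ of 0.82 = 0 (operand ≠ 0)
~p1: Gödel ¬ of 0.32 = 0 (operand ≠ 0)
(~p2 & ~p1) = min(0, 0) = 0
~(~p2 & ~p1): Gödel ¬ of 0 = 1 (operand is 0)
~~(~p2 & ~p1): Gödel ¬ of 1 = 0 (operand ≠ 0)
(((~p2 -> p4) -> p2) & ~~(~p2 & ~p1)) = min(0.82, 0) = 0
~(((~p2 -> p4) -> p2) & ~~(~p2 & ~p1)): Gödel ¬ of 0 = 1 (operand is 0)
((p3 & (~p2 -> p2)) & ~(((~p2 -> p4) -> p2) & ~~(~p2 & ~p1))) = min(0.39, 1) = 0.39

0.39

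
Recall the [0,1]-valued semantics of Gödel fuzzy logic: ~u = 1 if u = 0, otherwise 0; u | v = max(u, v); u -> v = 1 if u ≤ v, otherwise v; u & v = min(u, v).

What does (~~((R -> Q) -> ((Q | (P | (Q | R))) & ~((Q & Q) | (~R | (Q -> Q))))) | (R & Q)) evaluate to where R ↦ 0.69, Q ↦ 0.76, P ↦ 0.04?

(R -> Q): 0.69 ≤ 0.76, so result = 1
(Q | R) = max(0.76, 0.69) = 0.76
(P | (Q | R)) = max(0.04, 0.76) = 0.76
(Q | (P | (Q | R))) = max(0.76, 0.76) = 0.76
(Q & Q) = min(0.76, 0.76) = 0.76
~R: Gödel ¬ of 0.69 = 0 (operand ≠ 0)
(Q -> Q): 0.76 ≤ 0.76, so result = 1
(~R | (Q -> Q)) = max(0, 1) = 1
((Q & Q) | (~R | (Q -> Q))) = max(0.76, 1) = 1
~((Q & Q) | (~R | (Q -> Q))): Gödel ¬ of 1 = 0 (operand ≠ 0)
((Q | (P | (Q | R))) & ~((Q & Q) | (~R | (Q -> Q)))) = min(0.76, 0) = 0
((R -> Q) -> ((Q | (P | (Q | R))) & ~((Q & Q) | (~R | (Q -> Q))))): 1 > 0, so result = 0
~((R -> Q) -> ((Q | (P | (Q | R))) & ~((Q & Q) | (~R | (Q -> Q))))): Gödel ¬ of 0 = 1 (operand is 0)
~~((R -> Q) -> ((Q | (P | (Q | R))) & ~((Q & Q) | (~R | (Q -> Q))))): Gödel ¬ of 1 = 0 (operand ≠ 0)
(R & Q) = min(0.69, 0.76) = 0.69
(~~((R -> Q) -> ((Q | (P | (Q | R))) & ~((Q & Q) | (~R | (Q -> Q))))) | (R & Q)) = max(0, 0.69) = 0.69

0.69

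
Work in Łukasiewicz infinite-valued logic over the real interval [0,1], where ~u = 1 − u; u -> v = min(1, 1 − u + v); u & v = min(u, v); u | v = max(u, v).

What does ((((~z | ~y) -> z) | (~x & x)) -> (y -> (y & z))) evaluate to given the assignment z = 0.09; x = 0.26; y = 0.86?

~z: Łukasiewicz ¬ gives 1 − 0.09 = 0.91
~y: Łukasiewicz ¬ gives 1 − 0.86 = 0.14
(~z | ~y) = max(0.91, 0.14) = 0.91
((~z | ~y) -> z): min(1, 1 − 0.91 + 0.09) = 0.18
~x: Łukasiewicz ¬ gives 1 − 0.26 = 0.74
(~x & x) = min(0.74, 0.26) = 0.26
(((~z | ~y) -> z) | (~x & x)) = max(0.18, 0.26) = 0.26
(y & z) = min(0.86, 0.09) = 0.09
(y -> (y & z)): min(1, 1 − 0.86 + 0.09) = 0.23
((((~z | ~y) -> z) | (~x & x)) -> (y -> (y & z))): min(1, 1 − 0.26 + 0.23) = 0.97

0.97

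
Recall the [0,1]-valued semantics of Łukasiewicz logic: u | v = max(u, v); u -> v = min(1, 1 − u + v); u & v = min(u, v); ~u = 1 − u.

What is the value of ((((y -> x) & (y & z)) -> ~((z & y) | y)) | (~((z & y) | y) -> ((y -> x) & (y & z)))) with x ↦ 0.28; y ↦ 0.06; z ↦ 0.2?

1.00

(y -> x): min(1, 1 − 0.06 + 0.28) = 1
(y & z) = min(0.06, 0.2) = 0.06
((y -> x) & (y & z)) = min(1, 0.06) = 0.06
(z & y) = min(0.2, 0.06) = 0.06
((z & y) | y) = max(0.06, 0.06) = 0.06
~((z & y) | y): Łukasiewicz ¬ gives 1 − 0.06 = 0.94
(((y -> x) & (y & z)) -> ~((z & y) | y)): min(1, 1 − 0.06 + 0.94) = 1
(z & y) = min(0.2, 0.06) = 0.06
((z & y) | y) = max(0.06, 0.06) = 0.06
~((z & y) | y): Łukasiewicz ¬ gives 1 − 0.06 = 0.94
(y -> x): min(1, 1 − 0.06 + 0.28) = 1
(y & z) = min(0.06, 0.2) = 0.06
((y -> x) & (y & z)) = min(1, 0.06) = 0.06
(~((z & y) | y) -> ((y -> x) & (y & z))): min(1, 1 − 0.94 + 0.06) = 0.12
((((y -> x) & (y & z)) -> ~((z & y) | y)) | (~((z & y) | y) -> ((y -> x) & (y & z)))) = max(1, 0.12) = 1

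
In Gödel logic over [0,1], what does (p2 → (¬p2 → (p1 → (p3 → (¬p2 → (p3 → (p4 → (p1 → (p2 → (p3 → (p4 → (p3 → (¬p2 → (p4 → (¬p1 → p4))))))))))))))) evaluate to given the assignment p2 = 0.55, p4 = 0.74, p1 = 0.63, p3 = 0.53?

¬p2: Gödel ¬ of 0.55 = 0 (operand ≠ 0)
¬p2: Gödel ¬ of 0.55 = 0 (operand ≠ 0)
¬p2: Gödel ¬ of 0.55 = 0 (operand ≠ 0)
¬p1: Gödel ¬ of 0.63 = 0 (operand ≠ 0)
(¬p1 → p4): 0 ≤ 0.74, so result = 1
(p4 → (¬p1 → p4)): 0.74 ≤ 1, so result = 1
(¬p2 → (p4 → (¬p1 → p4))): 0 ≤ 1, so result = 1
(p3 → (¬p2 → (p4 → (¬p1 → p4)))): 0.53 ≤ 1, so result = 1
(p4 → (p3 → (¬p2 → (p4 → (¬p1 → p4))))): 0.74 ≤ 1, so result = 1
(p3 → (p4 → (p3 → (¬p2 → (p4 → (¬p1 → p4)))))): 0.53 ≤ 1, so result = 1
(p2 → (p3 → (p4 → (p3 → (¬p2 → (p4 → (¬p1 → p4))))))): 0.55 ≤ 1, so result = 1
(p1 → (p2 → (p3 → (p4 → (p3 → (¬p2 → (p4 → (¬p1 → p4)))))))): 0.63 ≤ 1, so result = 1
(p4 → (p1 → (p2 → (p3 → (p4 → (p3 → (¬p2 → (p4 → (¬p1 → p4))))))))): 0.74 ≤ 1, so result = 1
(p3 → (p4 → (p1 → (p2 → (p3 → (p4 → (p3 → (¬p2 → (p4 → (¬p1 → p4)))))))))): 0.53 ≤ 1, so result = 1
(¬p2 → (p3 → (p4 → (p1 → (p2 → (p3 → (p4 → (p3 → (¬p2 → (p4 → (¬p1 → p4))))))))))): 0 ≤ 1, so result = 1
(p3 → (¬p2 → (p3 → (p4 → (p1 → (p2 → (p3 → (p4 → (p3 → (¬p2 → (p4 → (¬p1 → p4)))))))))))): 0.53 ≤ 1, so result = 1
(p1 → (p3 → (¬p2 → (p3 → (p4 → (p1 → (p2 → (p3 → (p4 → (p3 → (¬p2 → (p4 → (¬p1 → p4))))))))))))): 0.63 ≤ 1, so result = 1
(¬p2 → (p1 → (p3 → (¬p2 → (p3 → (p4 → (p1 → (p2 → (p3 → (p4 → (p3 → (¬p2 → (p4 → (¬p1 → p4)))))))))))))): 0 ≤ 1, so result = 1
(p2 → (¬p2 → (p1 → (p3 → (¬p2 → (p3 → (p4 → (p1 → (p2 → (p3 → (p4 → (p3 → (¬p2 → (p4 → (¬p1 → p4))))))))))))))): 0.55 ≤ 1, so result = 1

1.00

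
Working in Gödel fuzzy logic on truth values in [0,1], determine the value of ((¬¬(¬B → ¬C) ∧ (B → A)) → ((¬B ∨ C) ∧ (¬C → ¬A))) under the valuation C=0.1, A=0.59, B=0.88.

0.10

¬B: Gödel ¬ of 0.88 = 0 (operand ≠ 0)
¬C: Gödel ¬ of 0.1 = 0 (operand ≠ 0)
(¬B → ¬C): 0 ≤ 0, so result = 1
¬(¬B → ¬C): Gödel ¬ of 1 = 0 (operand ≠ 0)
¬¬(¬B → ¬C): Gödel ¬ of 0 = 1 (operand is 0)
(B → A): 0.88 > 0.59, so result = 0.59
(¬¬(¬B → ¬C) ∧ (B → A)) = min(1, 0.59) = 0.59
¬B: Gödel ¬ of 0.88 = 0 (operand ≠ 0)
(¬B ∨ C) = max(0, 0.1) = 0.1
¬C: Gödel ¬ of 0.1 = 0 (operand ≠ 0)
¬A: Gödel ¬ of 0.59 = 0 (operand ≠ 0)
(¬C → ¬A): 0 ≤ 0, so result = 1
((¬B ∨ C) ∧ (¬C → ¬A)) = min(0.1, 1) = 0.1
((¬¬(¬B → ¬C) ∧ (B → A)) → ((¬B ∨ C) ∧ (¬C → ¬A))): 0.59 > 0.1, so result = 0.1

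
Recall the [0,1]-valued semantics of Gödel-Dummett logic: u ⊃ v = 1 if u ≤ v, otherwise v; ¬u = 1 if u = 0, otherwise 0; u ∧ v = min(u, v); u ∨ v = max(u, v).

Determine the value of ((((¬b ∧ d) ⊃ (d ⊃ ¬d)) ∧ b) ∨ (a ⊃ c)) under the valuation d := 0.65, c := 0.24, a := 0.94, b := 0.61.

¬b: Gödel ¬ of 0.61 = 0 (operand ≠ 0)
(¬b ∧ d) = min(0, 0.65) = 0
¬d: Gödel ¬ of 0.65 = 0 (operand ≠ 0)
(d ⊃ ¬d): 0.65 > 0, so result = 0
((¬b ∧ d) ⊃ (d ⊃ ¬d)): 0 ≤ 0, so result = 1
(((¬b ∧ d) ⊃ (d ⊃ ¬d)) ∧ b) = min(1, 0.61) = 0.61
(a ⊃ c): 0.94 > 0.24, so result = 0.24
((((¬b ∧ d) ⊃ (d ⊃ ¬d)) ∧ b) ∨ (a ⊃ c)) = max(0.61, 0.24) = 0.61

0.61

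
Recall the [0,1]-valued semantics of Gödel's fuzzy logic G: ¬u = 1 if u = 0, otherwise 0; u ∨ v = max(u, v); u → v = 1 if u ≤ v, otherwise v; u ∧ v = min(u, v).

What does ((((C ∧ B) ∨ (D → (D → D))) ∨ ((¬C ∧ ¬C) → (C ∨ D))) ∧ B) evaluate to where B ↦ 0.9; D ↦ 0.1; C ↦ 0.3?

0.90

(C ∧ B) = min(0.3, 0.9) = 0.3
(D → D): 0.1 ≤ 0.1, so result = 1
(D → (D → D)): 0.1 ≤ 1, so result = 1
((C ∧ B) ∨ (D → (D → D))) = max(0.3, 1) = 1
¬C: Gödel ¬ of 0.3 = 0 (operand ≠ 0)
¬C: Gödel ¬ of 0.3 = 0 (operand ≠ 0)
(¬C ∧ ¬C) = min(0, 0) = 0
(C ∨ D) = max(0.3, 0.1) = 0.3
((¬C ∧ ¬C) → (C ∨ D)): 0 ≤ 0.3, so result = 1
(((C ∧ B) ∨ (D → (D → D))) ∨ ((¬C ∧ ¬C) → (C ∨ D))) = max(1, 1) = 1
((((C ∧ B) ∨ (D → (D → D))) ∨ ((¬C ∧ ¬C) → (C ∨ D))) ∧ B) = min(1, 0.9) = 0.9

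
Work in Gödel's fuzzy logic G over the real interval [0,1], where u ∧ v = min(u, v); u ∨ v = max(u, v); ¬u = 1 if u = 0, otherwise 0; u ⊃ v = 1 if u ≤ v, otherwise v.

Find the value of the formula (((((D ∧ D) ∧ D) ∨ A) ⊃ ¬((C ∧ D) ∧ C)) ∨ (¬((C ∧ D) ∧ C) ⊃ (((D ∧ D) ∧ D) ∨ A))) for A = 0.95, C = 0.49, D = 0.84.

1.00

(D ∧ D) = min(0.84, 0.84) = 0.84
((D ∧ D) ∧ D) = min(0.84, 0.84) = 0.84
(((D ∧ D) ∧ D) ∨ A) = max(0.84, 0.95) = 0.95
(C ∧ D) = min(0.49, 0.84) = 0.49
((C ∧ D) ∧ C) = min(0.49, 0.49) = 0.49
¬((C ∧ D) ∧ C): Gödel ¬ of 0.49 = 0 (operand ≠ 0)
((((D ∧ D) ∧ D) ∨ A) ⊃ ¬((C ∧ D) ∧ C)): 0.95 > 0, so result = 0
(C ∧ D) = min(0.49, 0.84) = 0.49
((C ∧ D) ∧ C) = min(0.49, 0.49) = 0.49
¬((C ∧ D) ∧ C): Gödel ¬ of 0.49 = 0 (operand ≠ 0)
(D ∧ D) = min(0.84, 0.84) = 0.84
((D ∧ D) ∧ D) = min(0.84, 0.84) = 0.84
(((D ∧ D) ∧ D) ∨ A) = max(0.84, 0.95) = 0.95
(¬((C ∧ D) ∧ C) ⊃ (((D ∧ D) ∧ D) ∨ A)): 0 ≤ 0.95, so result = 1
(((((D ∧ D) ∧ D) ∨ A) ⊃ ¬((C ∧ D) ∧ C)) ∨ (¬((C ∧ D) ∧ C) ⊃ (((D ∧ D) ∧ D) ∨ A))) = max(0, 1) = 1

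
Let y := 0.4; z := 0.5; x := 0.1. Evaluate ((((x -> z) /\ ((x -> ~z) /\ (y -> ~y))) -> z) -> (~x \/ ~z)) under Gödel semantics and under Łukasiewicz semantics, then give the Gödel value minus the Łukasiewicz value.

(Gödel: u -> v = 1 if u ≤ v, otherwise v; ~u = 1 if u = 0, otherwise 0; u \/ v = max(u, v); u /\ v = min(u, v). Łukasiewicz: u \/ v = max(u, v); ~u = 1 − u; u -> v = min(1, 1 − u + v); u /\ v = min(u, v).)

Gödel evaluation:
  (x -> z): 0.1 ≤ 0.5, so result = 1
  ~z: Gödel ¬ of 0.5 = 0 (operand ≠ 0)
  (x -> ~z): 0.1 > 0, so result = 0
  ~y: Gödel ¬ of 0.4 = 0 (operand ≠ 0)
  (y -> ~y): 0.4 > 0, so result = 0
  ((x -> ~z) /\ (y -> ~y)) = min(0, 0) = 0
  ((x -> z) /\ ((x -> ~z) /\ (y -> ~y))) = min(1, 0) = 0
  (((x -> z) /\ ((x -> ~z) /\ (y -> ~y))) -> z): 0 ≤ 0.5, so result = 1
  ~x: Gödel ¬ of 0.1 = 0 (operand ≠ 0)
  ~z: Gödel ¬ of 0.5 = 0 (operand ≠ 0)
  (~x \/ ~z) = max(0, 0) = 0
  ((((x -> z) /\ ((x -> ~z) /\ (y -> ~y))) -> z) -> (~x \/ ~z)): 1 > 0, so result = 0
  Gödel value = 0
Łukasiewicz evaluation:
  (x -> z): min(1, 1 − 0.1 + 0.5) = 1
  ~z: Łukasiewicz ¬ gives 1 − 0.5 = 0.5
  (x -> ~z): min(1, 1 − 0.1 + 0.5) = 1
  ~y: Łukasiewicz ¬ gives 1 − 0.4 = 0.6
  (y -> ~y): min(1, 1 − 0.4 + 0.6) = 1
  ((x -> ~z) /\ (y -> ~y)) = min(1, 1) = 1
  ((x -> z) /\ ((x -> ~z) /\ (y -> ~y))) = min(1, 1) = 1
  (((x -> z) /\ ((x -> ~z) /\ (y -> ~y))) -> z): min(1, 1 − 1 + 0.5) = 0.5
  ~x: Łukasiewicz ¬ gives 1 − 0.1 = 0.9
  ~z: Łukasiewicz ¬ gives 1 − 0.5 = 0.5
  (~x \/ ~z) = max(0.9, 0.5) = 0.9
  ((((x -> z) /\ ((x -> ~z) /\ (y -> ~y))) -> z) -> (~x \/ ~z)): min(1, 1 − 0.5 + 0.9) = 1
  Łukasiewicz value = 1
Difference: 0 − 1 = -1.00

-1.00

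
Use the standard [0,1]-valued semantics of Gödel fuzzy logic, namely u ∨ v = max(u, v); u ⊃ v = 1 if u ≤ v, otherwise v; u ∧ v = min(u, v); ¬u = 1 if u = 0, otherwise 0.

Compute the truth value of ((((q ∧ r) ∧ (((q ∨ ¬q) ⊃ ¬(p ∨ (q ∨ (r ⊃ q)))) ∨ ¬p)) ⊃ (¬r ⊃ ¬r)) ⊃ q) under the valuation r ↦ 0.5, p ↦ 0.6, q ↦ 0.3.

(q ∧ r) = min(0.3, 0.5) = 0.3
¬q: Gödel ¬ of 0.3 = 0 (operand ≠ 0)
(q ∨ ¬q) = max(0.3, 0) = 0.3
(r ⊃ q): 0.5 > 0.3, so result = 0.3
(q ∨ (r ⊃ q)) = max(0.3, 0.3) = 0.3
(p ∨ (q ∨ (r ⊃ q))) = max(0.6, 0.3) = 0.6
¬(p ∨ (q ∨ (r ⊃ q))): Gödel ¬ of 0.6 = 0 (operand ≠ 0)
((q ∨ ¬q) ⊃ ¬(p ∨ (q ∨ (r ⊃ q)))): 0.3 > 0, so result = 0
¬p: Gödel ¬ of 0.6 = 0 (operand ≠ 0)
(((q ∨ ¬q) ⊃ ¬(p ∨ (q ∨ (r ⊃ q)))) ∨ ¬p) = max(0, 0) = 0
((q ∧ r) ∧ (((q ∨ ¬q) ⊃ ¬(p ∨ (q ∨ (r ⊃ q)))) ∨ ¬p)) = min(0.3, 0) = 0
¬r: Gödel ¬ of 0.5 = 0 (operand ≠ 0)
¬r: Gödel ¬ of 0.5 = 0 (operand ≠ 0)
(¬r ⊃ ¬r): 0 ≤ 0, so result = 1
(((q ∧ r) ∧ (((q ∨ ¬q) ⊃ ¬(p ∨ (q ∨ (r ⊃ q)))) ∨ ¬p)) ⊃ (¬r ⊃ ¬r)): 0 ≤ 1, so result = 1
((((q ∧ r) ∧ (((q ∨ ¬q) ⊃ ¬(p ∨ (q ∨ (r ⊃ q)))) ∨ ¬p)) ⊃ (¬r ⊃ ¬r)) ⊃ q): 1 > 0.3, so result = 0.3

0.30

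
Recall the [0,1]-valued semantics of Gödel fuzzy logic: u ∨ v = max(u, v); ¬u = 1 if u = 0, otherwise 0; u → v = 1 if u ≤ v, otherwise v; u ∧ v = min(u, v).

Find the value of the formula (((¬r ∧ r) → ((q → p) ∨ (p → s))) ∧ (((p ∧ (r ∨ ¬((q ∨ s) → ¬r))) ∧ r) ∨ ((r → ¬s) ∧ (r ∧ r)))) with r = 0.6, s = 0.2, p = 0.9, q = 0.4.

0.60

¬r: Gödel ¬ of 0.6 = 0 (operand ≠ 0)
(¬r ∧ r) = min(0, 0.6) = 0
(q → p): 0.4 ≤ 0.9, so result = 1
(p → s): 0.9 > 0.2, so result = 0.2
((q → p) ∨ (p → s)) = max(1, 0.2) = 1
((¬r ∧ r) → ((q → p) ∨ (p → s))): 0 ≤ 1, so result = 1
(q ∨ s) = max(0.4, 0.2) = 0.4
¬r: Gödel ¬ of 0.6 = 0 (operand ≠ 0)
((q ∨ s) → ¬r): 0.4 > 0, so result = 0
¬((q ∨ s) → ¬r): Gödel ¬ of 0 = 1 (operand is 0)
(r ∨ ¬((q ∨ s) → ¬r)) = max(0.6, 1) = 1
(p ∧ (r ∨ ¬((q ∨ s) → ¬r))) = min(0.9, 1) = 0.9
((p ∧ (r ∨ ¬((q ∨ s) → ¬r))) ∧ r) = min(0.9, 0.6) = 0.6
¬s: Gödel ¬ of 0.2 = 0 (operand ≠ 0)
(r → ¬s): 0.6 > 0, so result = 0
(r ∧ r) = min(0.6, 0.6) = 0.6
((r → ¬s) ∧ (r ∧ r)) = min(0, 0.6) = 0
(((p ∧ (r ∨ ¬((q ∨ s) → ¬r))) ∧ r) ∨ ((r → ¬s) ∧ (r ∧ r))) = max(0.6, 0) = 0.6
(((¬r ∧ r) → ((q → p) ∨ (p → s))) ∧ (((p ∧ (r ∨ ¬((q ∨ s) → ¬r))) ∧ r) ∨ ((r → ¬s) ∧ (r ∧ r)))) = min(1, 0.6) = 0.6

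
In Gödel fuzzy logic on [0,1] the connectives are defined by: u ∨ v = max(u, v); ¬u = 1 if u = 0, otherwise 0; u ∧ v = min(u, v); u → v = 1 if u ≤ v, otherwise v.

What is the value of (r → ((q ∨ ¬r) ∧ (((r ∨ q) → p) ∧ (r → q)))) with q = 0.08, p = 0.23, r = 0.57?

¬r: Gödel ¬ of 0.57 = 0 (operand ≠ 0)
(q ∨ ¬r) = max(0.08, 0) = 0.08
(r ∨ q) = max(0.57, 0.08) = 0.57
((r ∨ q) → p): 0.57 > 0.23, so result = 0.23
(r → q): 0.57 > 0.08, so result = 0.08
(((r ∨ q) → p) ∧ (r → q)) = min(0.23, 0.08) = 0.08
((q ∨ ¬r) ∧ (((r ∨ q) → p) ∧ (r → q))) = min(0.08, 0.08) = 0.08
(r → ((q ∨ ¬r) ∧ (((r ∨ q) → p) ∧ (r → q)))): 0.57 > 0.08, so result = 0.08

0.08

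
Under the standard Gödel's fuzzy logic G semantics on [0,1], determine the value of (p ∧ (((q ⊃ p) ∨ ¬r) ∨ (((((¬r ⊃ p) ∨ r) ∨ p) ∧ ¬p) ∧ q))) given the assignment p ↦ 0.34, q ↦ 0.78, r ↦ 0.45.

(q ⊃ p): 0.78 > 0.34, so result = 0.34
¬r: Gödel ¬ of 0.45 = 0 (operand ≠ 0)
((q ⊃ p) ∨ ¬r) = max(0.34, 0) = 0.34
¬r: Gödel ¬ of 0.45 = 0 (operand ≠ 0)
(¬r ⊃ p): 0 ≤ 0.34, so result = 1
((¬r ⊃ p) ∨ r) = max(1, 0.45) = 1
(((¬r ⊃ p) ∨ r) ∨ p) = max(1, 0.34) = 1
¬p: Gödel ¬ of 0.34 = 0 (operand ≠ 0)
((((¬r ⊃ p) ∨ r) ∨ p) ∧ ¬p) = min(1, 0) = 0
(((((¬r ⊃ p) ∨ r) ∨ p) ∧ ¬p) ∧ q) = min(0, 0.78) = 0
(((q ⊃ p) ∨ ¬r) ∨ (((((¬r ⊃ p) ∨ r) ∨ p) ∧ ¬p) ∧ q)) = max(0.34, 0) = 0.34
(p ∧ (((q ⊃ p) ∨ ¬r) ∨ (((((¬r ⊃ p) ∨ r) ∨ p) ∧ ¬p) ∧ q))) = min(0.34, 0.34) = 0.34

0.34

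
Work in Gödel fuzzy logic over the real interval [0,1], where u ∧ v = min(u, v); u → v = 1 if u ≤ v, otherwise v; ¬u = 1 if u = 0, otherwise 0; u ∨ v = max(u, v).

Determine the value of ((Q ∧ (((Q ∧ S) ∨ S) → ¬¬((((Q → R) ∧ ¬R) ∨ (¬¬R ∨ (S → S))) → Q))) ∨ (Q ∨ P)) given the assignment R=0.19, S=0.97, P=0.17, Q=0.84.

(Q ∧ S) = min(0.84, 0.97) = 0.84
((Q ∧ S) ∨ S) = max(0.84, 0.97) = 0.97
(Q → R): 0.84 > 0.19, so result = 0.19
¬R: Gödel ¬ of 0.19 = 0 (operand ≠ 0)
((Q → R) ∧ ¬R) = min(0.19, 0) = 0
¬R: Gödel ¬ of 0.19 = 0 (operand ≠ 0)
¬¬R: Gödel ¬ of 0 = 1 (operand is 0)
(S → S): 0.97 ≤ 0.97, so result = 1
(¬¬R ∨ (S → S)) = max(1, 1) = 1
(((Q → R) ∧ ¬R) ∨ (¬¬R ∨ (S → S))) = max(0, 1) = 1
((((Q → R) ∧ ¬R) ∨ (¬¬R ∨ (S → S))) → Q): 1 > 0.84, so result = 0.84
¬((((Q → R) ∧ ¬R) ∨ (¬¬R ∨ (S → S))) → Q): Gödel ¬ of 0.84 = 0 (operand ≠ 0)
¬¬((((Q → R) ∧ ¬R) ∨ (¬¬R ∨ (S → S))) → Q): Gödel ¬ of 0 = 1 (operand is 0)
(((Q ∧ S) ∨ S) → ¬¬((((Q → R) ∧ ¬R) ∨ (¬¬R ∨ (S → S))) → Q)): 0.97 ≤ 1, so result = 1
(Q ∧ (((Q ∧ S) ∨ S) → ¬¬((((Q → R) ∧ ¬R) ∨ (¬¬R ∨ (S → S))) → Q))) = min(0.84, 1) = 0.84
(Q ∨ P) = max(0.84, 0.17) = 0.84
((Q ∧ (((Q ∧ S) ∨ S) → ¬¬((((Q → R) ∧ ¬R) ∨ (¬¬R ∨ (S → S))) → Q))) ∨ (Q ∨ P)) = max(0.84, 0.84) = 0.84

0.84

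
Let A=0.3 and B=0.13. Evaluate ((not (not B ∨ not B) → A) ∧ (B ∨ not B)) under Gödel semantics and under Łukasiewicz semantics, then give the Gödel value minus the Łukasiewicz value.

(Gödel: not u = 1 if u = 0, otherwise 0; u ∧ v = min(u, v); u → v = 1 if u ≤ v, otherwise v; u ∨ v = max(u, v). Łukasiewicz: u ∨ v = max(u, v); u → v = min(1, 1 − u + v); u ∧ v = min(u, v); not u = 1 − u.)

-0.74

Gödel evaluation:
  not B: Gödel ¬ of 0.13 = 0 (operand ≠ 0)
  not B: Gödel ¬ of 0.13 = 0 (operand ≠ 0)
  (not B ∨ not B) = max(0, 0) = 0
  not (not B ∨ not B): Gödel ¬ of 0 = 1 (operand is 0)
  (not (not B ∨ not B) → A): 1 > 0.3, so result = 0.3
  not B: Gödel ¬ of 0.13 = 0 (operand ≠ 0)
  (B ∨ not B) = max(0.13, 0) = 0.13
  ((not (not B ∨ not B) → A) ∧ (B ∨ not B)) = min(0.3, 0.13) = 0.13
  Gödel value = 0.13
Łukasiewicz evaluation:
  not B: Łukasiewicz ¬ gives 1 − 0.13 = 0.87
  not B: Łukasiewicz ¬ gives 1 − 0.13 = 0.87
  (not B ∨ not B) = max(0.87, 0.87) = 0.87
  not (not B ∨ not B): Łukasiewicz ¬ gives 1 − 0.87 = 0.13
  (not (not B ∨ not B) → A): min(1, 1 − 0.13 + 0.3) = 1
  not B: Łukasiewicz ¬ gives 1 − 0.13 = 0.87
  (B ∨ not B) = max(0.13, 0.87) = 0.87
  ((not (not B ∨ not B) → A) ∧ (B ∨ not B)) = min(1, 0.87) = 0.87
  Łukasiewicz value = 0.87
Difference: 0.13 − 0.87 = -0.74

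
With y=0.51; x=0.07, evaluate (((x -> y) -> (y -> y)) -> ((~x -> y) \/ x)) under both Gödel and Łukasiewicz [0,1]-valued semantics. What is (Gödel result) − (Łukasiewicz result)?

Gödel evaluation:
  (x -> y): 0.07 ≤ 0.51, so result = 1
  (y -> y): 0.51 ≤ 0.51, so result = 1
  ((x -> y) -> (y -> y)): 1 ≤ 1, so result = 1
  ~x: Gödel ¬ of 0.07 = 0 (operand ≠ 0)
  (~x -> y): 0 ≤ 0.51, so result = 1
  ((~x -> y) \/ x) = max(1, 0.07) = 1
  (((x -> y) -> (y -> y)) -> ((~x -> y) \/ x)): 1 ≤ 1, so result = 1
  Gödel value = 1
Łukasiewicz evaluation:
  (x -> y): min(1, 1 − 0.07 + 0.51) = 1
  (y -> y): min(1, 1 − 0.51 + 0.51) = 1
  ((x -> y) -> (y -> y)): min(1, 1 − 1 + 1) = 1
  ~x: Łukasiewicz ¬ gives 1 − 0.07 = 0.93
  (~x -> y): min(1, 1 − 0.93 + 0.51) = 0.58
  ((~x -> y) \/ x) = max(0.58, 0.07) = 0.58
  (((x -> y) -> (y -> y)) -> ((~x -> y) \/ x)): min(1, 1 − 1 + 0.58) = 0.58
  Łukasiewicz value = 0.58
Difference: 1 − 0.58 = 0.42

0.42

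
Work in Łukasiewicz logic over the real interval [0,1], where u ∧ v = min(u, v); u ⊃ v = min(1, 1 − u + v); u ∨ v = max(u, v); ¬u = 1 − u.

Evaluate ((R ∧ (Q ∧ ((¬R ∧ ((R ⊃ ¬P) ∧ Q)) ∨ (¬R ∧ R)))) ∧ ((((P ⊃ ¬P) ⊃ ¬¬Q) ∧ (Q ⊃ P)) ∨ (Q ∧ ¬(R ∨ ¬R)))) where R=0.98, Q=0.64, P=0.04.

0.02

¬R: Łukasiewicz ¬ gives 1 − 0.98 = 0.02
¬P: Łukasiewicz ¬ gives 1 − 0.04 = 0.96
(R ⊃ ¬P): min(1, 1 − 0.98 + 0.96) = 0.98
((R ⊃ ¬P) ∧ Q) = min(0.98, 0.64) = 0.64
(¬R ∧ ((R ⊃ ¬P) ∧ Q)) = min(0.02, 0.64) = 0.02
¬R: Łukasiewicz ¬ gives 1 − 0.98 = 0.02
(¬R ∧ R) = min(0.02, 0.98) = 0.02
((¬R ∧ ((R ⊃ ¬P) ∧ Q)) ∨ (¬R ∧ R)) = max(0.02, 0.02) = 0.02
(Q ∧ ((¬R ∧ ((R ⊃ ¬P) ∧ Q)) ∨ (¬R ∧ R))) = min(0.64, 0.02) = 0.02
(R ∧ (Q ∧ ((¬R ∧ ((R ⊃ ¬P) ∧ Q)) ∨ (¬R ∧ R)))) = min(0.98, 0.02) = 0.02
¬P: Łukasiewicz ¬ gives 1 − 0.04 = 0.96
(P ⊃ ¬P): min(1, 1 − 0.04 + 0.96) = 1
¬Q: Łukasiewicz ¬ gives 1 − 0.64 = 0.36
¬¬Q: Łukasiewicz ¬ gives 1 − 0.36 = 0.64
((P ⊃ ¬P) ⊃ ¬¬Q): min(1, 1 − 1 + 0.64) = 0.64
(Q ⊃ P): min(1, 1 − 0.64 + 0.04) = 0.4
(((P ⊃ ¬P) ⊃ ¬¬Q) ∧ (Q ⊃ P)) = min(0.64, 0.4) = 0.4
¬R: Łukasiewicz ¬ gives 1 − 0.98 = 0.02
(R ∨ ¬R) = max(0.98, 0.02) = 0.98
¬(R ∨ ¬R): Łukasiewicz ¬ gives 1 − 0.98 = 0.02
(Q ∧ ¬(R ∨ ¬R)) = min(0.64, 0.02) = 0.02
((((P ⊃ ¬P) ⊃ ¬¬Q) ∧ (Q ⊃ P)) ∨ (Q ∧ ¬(R ∨ ¬R))) = max(0.4, 0.02) = 0.4
((R ∧ (Q ∧ ((¬R ∧ ((R ⊃ ¬P) ∧ Q)) ∨ (¬R ∧ R)))) ∧ ((((P ⊃ ¬P) ⊃ ¬¬Q) ∧ (Q ⊃ P)) ∨ (Q ∧ ¬(R ∨ ¬R)))) = min(0.02, 0.4) = 0.02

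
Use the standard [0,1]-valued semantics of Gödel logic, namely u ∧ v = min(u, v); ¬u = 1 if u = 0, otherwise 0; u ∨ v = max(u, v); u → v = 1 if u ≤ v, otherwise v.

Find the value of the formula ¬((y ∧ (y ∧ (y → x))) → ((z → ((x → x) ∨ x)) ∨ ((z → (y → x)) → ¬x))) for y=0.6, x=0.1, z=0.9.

0.00

(y → x): 0.6 > 0.1, so result = 0.1
(y ∧ (y → x)) = min(0.6, 0.1) = 0.1
(y ∧ (y ∧ (y → x))) = min(0.6, 0.1) = 0.1
(x → x): 0.1 ≤ 0.1, so result = 1
((x → x) ∨ x) = max(1, 0.1) = 1
(z → ((x → x) ∨ x)): 0.9 ≤ 1, so result = 1
(y → x): 0.6 > 0.1, so result = 0.1
(z → (y → x)): 0.9 > 0.1, so result = 0.1
¬x: Gödel ¬ of 0.1 = 0 (operand ≠ 0)
((z → (y → x)) → ¬x): 0.1 > 0, so result = 0
((z → ((x → x) ∨ x)) ∨ ((z → (y → x)) → ¬x)) = max(1, 0) = 1
((y ∧ (y ∧ (y → x))) → ((z → ((x → x) ∨ x)) ∨ ((z → (y → x)) → ¬x))): 0.1 ≤ 1, so result = 1
¬((y ∧ (y ∧ (y → x))) → ((z → ((x → x) ∨ x)) ∨ ((z → (y → x)) → ¬x))): Gödel ¬ of 1 = 0 (operand ≠ 0)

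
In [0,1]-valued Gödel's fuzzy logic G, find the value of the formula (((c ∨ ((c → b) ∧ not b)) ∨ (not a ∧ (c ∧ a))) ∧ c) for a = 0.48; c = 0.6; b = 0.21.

0.60

(c → b): 0.6 > 0.21, so result = 0.21
not b: Gödel ¬ of 0.21 = 0 (operand ≠ 0)
((c → b) ∧ not b) = min(0.21, 0) = 0
(c ∨ ((c → b) ∧ not b)) = max(0.6, 0) = 0.6
not a: Gödel ¬ of 0.48 = 0 (operand ≠ 0)
(c ∧ a) = min(0.6, 0.48) = 0.48
(not a ∧ (c ∧ a)) = min(0, 0.48) = 0
((c ∨ ((c → b) ∧ not b)) ∨ (not a ∧ (c ∧ a))) = max(0.6, 0) = 0.6
(((c ∨ ((c → b) ∧ not b)) ∨ (not a ∧ (c ∧ a))) ∧ c) = min(0.6, 0.6) = 0.6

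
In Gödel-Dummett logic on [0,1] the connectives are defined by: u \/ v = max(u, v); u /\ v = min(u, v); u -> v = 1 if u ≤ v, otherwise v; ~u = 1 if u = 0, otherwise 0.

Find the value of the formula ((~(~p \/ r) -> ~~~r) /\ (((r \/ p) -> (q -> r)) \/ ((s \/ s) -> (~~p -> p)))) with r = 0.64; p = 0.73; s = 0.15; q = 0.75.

1.00

~p: Gödel ¬ of 0.73 = 0 (operand ≠ 0)
(~p \/ r) = max(0, 0.64) = 0.64
~(~p \/ r): Gödel ¬ of 0.64 = 0 (operand ≠ 0)
~r: Gödel ¬ of 0.64 = 0 (operand ≠ 0)
~~r: Gödel ¬ of 0 = 1 (operand is 0)
~~~r: Gödel ¬ of 1 = 0 (operand ≠ 0)
(~(~p \/ r) -> ~~~r): 0 ≤ 0, so result = 1
(r \/ p) = max(0.64, 0.73) = 0.73
(q -> r): 0.75 > 0.64, so result = 0.64
((r \/ p) -> (q -> r)): 0.73 > 0.64, so result = 0.64
(s \/ s) = max(0.15, 0.15) = 0.15
~p: Gödel ¬ of 0.73 = 0 (operand ≠ 0)
~~p: Gödel ¬ of 0 = 1 (operand is 0)
(~~p -> p): 1 > 0.73, so result = 0.73
((s \/ s) -> (~~p -> p)): 0.15 ≤ 0.73, so result = 1
(((r \/ p) -> (q -> r)) \/ ((s \/ s) -> (~~p -> p))) = max(0.64, 1) = 1
((~(~p \/ r) -> ~~~r) /\ (((r \/ p) -> (q -> r)) \/ ((s \/ s) -> (~~p -> p)))) = min(1, 1) = 1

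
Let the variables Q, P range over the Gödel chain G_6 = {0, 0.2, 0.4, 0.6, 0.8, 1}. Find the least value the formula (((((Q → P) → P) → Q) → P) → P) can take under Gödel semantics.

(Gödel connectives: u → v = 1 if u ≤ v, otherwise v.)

The minimum is attained at Q = 0, P = 0.2:
  (Q → P): 0 ≤ 0.2, so result = 1
  ((Q → P) → P): 1 > 0.2, so result = 0.2
  (((Q → P) → P) → Q): 0.2 > 0, so result = 0
  ((((Q → P) → P) → Q) → P): 0 ≤ 0.2, so result = 1
  (((((Q → P) → P) → Q) → P) → P): 1 > 0.2, so result = 0.2
Checking all 36 assignments confirms none give a value below 0.20.

0.20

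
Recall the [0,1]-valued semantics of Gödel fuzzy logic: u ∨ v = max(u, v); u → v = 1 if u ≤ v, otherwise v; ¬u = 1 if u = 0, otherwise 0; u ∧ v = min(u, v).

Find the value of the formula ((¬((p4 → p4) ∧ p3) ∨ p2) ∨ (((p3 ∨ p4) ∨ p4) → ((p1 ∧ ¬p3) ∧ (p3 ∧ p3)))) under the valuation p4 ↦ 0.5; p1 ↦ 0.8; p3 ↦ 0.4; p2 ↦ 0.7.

0.70

(p4 → p4): 0.5 ≤ 0.5, so result = 1
((p4 → p4) ∧ p3) = min(1, 0.4) = 0.4
¬((p4 → p4) ∧ p3): Gödel ¬ of 0.4 = 0 (operand ≠ 0)
(¬((p4 → p4) ∧ p3) ∨ p2) = max(0, 0.7) = 0.7
(p3 ∨ p4) = max(0.4, 0.5) = 0.5
((p3 ∨ p4) ∨ p4) = max(0.5, 0.5) = 0.5
¬p3: Gödel ¬ of 0.4 = 0 (operand ≠ 0)
(p1 ∧ ¬p3) = min(0.8, 0) = 0
(p3 ∧ p3) = min(0.4, 0.4) = 0.4
((p1 ∧ ¬p3) ∧ (p3 ∧ p3)) = min(0, 0.4) = 0
(((p3 ∨ p4) ∨ p4) → ((p1 ∧ ¬p3) ∧ (p3 ∧ p3))): 0.5 > 0, so result = 0
((¬((p4 → p4) ∧ p3) ∨ p2) ∨ (((p3 ∨ p4) ∨ p4) → ((p1 ∧ ¬p3) ∧ (p3 ∧ p3)))) = max(0.7, 0) = 0.7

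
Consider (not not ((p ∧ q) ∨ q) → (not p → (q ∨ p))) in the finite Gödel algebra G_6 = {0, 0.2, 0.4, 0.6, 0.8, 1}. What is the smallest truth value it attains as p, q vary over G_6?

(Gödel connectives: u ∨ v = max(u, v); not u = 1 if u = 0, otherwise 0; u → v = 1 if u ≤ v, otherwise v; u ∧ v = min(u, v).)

0.20

The minimum is attained at p = 0, q = 0.2:
  (p ∧ q) = min(0, 0.2) = 0
  ((p ∧ q) ∨ q) = max(0, 0.2) = 0.2
  not ((p ∧ q) ∨ q): Gödel ¬ of 0.2 = 0 (operand ≠ 0)
  not not ((p ∧ q) ∨ q): Gödel ¬ of 0 = 1 (operand is 0)
  not p: Gödel ¬ of 0 = 1 (operand is 0)
  (q ∨ p) = max(0.2, 0) = 0.2
  (not p → (q ∨ p)): 1 > 0.2, so result = 0.2
  (not not ((p ∧ q) ∨ q) → (not p → (q ∨ p))): 1 > 0.2, so result = 0.2
Checking all 36 assignments confirms none give a value below 0.20.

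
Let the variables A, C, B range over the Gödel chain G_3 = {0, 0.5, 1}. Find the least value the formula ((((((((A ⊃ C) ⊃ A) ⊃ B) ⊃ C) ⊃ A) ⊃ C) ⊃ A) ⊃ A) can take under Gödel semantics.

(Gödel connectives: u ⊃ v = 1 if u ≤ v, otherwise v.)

0.00

The minimum is attained at A = 0, C = 0, B = 0:
  (A ⊃ C): 0 ≤ 0, so result = 1
  ((A ⊃ C) ⊃ A): 1 > 0, so result = 0
  (((A ⊃ C) ⊃ A) ⊃ B): 0 ≤ 0, so result = 1
  ((((A ⊃ C) ⊃ A) ⊃ B) ⊃ C): 1 > 0, so result = 0
  (((((A ⊃ C) ⊃ A) ⊃ B) ⊃ C) ⊃ A): 0 ≤ 0, so result = 1
  ((((((A ⊃ C) ⊃ A) ⊃ B) ⊃ C) ⊃ A) ⊃ C): 1 > 0, so result = 0
  (((((((A ⊃ C) ⊃ A) ⊃ B) ⊃ C) ⊃ A) ⊃ C) ⊃ A): 0 ≤ 0, so result = 1
  ((((((((A ⊃ C) ⊃ A) ⊃ B) ⊃ C) ⊃ A) ⊃ C) ⊃ A) ⊃ A): 1 > 0, so result = 0
Checking all 27 assignments confirms none give a value below 0.00.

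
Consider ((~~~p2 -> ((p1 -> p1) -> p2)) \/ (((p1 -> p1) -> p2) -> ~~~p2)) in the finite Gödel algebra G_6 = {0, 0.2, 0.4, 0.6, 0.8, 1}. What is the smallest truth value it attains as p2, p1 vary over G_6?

Every assignment gives 1. For instance at p2 = 0, p1 = 0:
  ~p2: Gödel ¬ of 0 = 1 (operand is 0)
  ~~p2: Gödel ¬ of 1 = 0 (operand ≠ 0)
  ~~~p2: Gödel ¬ of 0 = 1 (operand is 0)
  (p1 -> p1): 0 ≤ 0, so result = 1
  ((p1 -> p1) -> p2): 1 > 0, so result = 0
  (~~~p2 -> ((p1 -> p1) -> p2)): 1 > 0, so result = 0
  (p1 -> p1): 0 ≤ 0, so result = 1
  ((p1 -> p1) -> p2): 1 > 0, so result = 0
  ~p2: Gödel ¬ of 0 = 1 (operand is 0)
  ~~p2: Gödel ¬ of 1 = 0 (operand ≠ 0)
  ~~~p2: Gödel ¬ of 0 = 1 (operand is 0)
  (((p1 -> p1) -> p2) -> ~~~p2): 0 ≤ 1, so result = 1
  ((~~~p2 -> ((p1 -> p1) -> p2)) \/ (((p1 -> p1) -> p2) -> ~~~p2)) = max(0, 1) = 1
All 36 assignments give value 1 — the formula is a G_6-tautology.

1.00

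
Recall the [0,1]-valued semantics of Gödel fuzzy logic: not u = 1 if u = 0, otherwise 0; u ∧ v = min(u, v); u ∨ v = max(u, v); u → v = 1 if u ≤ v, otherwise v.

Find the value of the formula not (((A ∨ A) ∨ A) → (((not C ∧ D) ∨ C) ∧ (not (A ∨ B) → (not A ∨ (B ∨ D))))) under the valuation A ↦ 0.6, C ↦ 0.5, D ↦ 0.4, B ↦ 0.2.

(A ∨ A) = max(0.6, 0.6) = 0.6
((A ∨ A) ∨ A) = max(0.6, 0.6) = 0.6
not C: Gödel ¬ of 0.5 = 0 (operand ≠ 0)
(not C ∧ D) = min(0, 0.4) = 0
((not C ∧ D) ∨ C) = max(0, 0.5) = 0.5
(A ∨ B) = max(0.6, 0.2) = 0.6
not (A ∨ B): Gödel ¬ of 0.6 = 0 (operand ≠ 0)
not A: Gödel ¬ of 0.6 = 0 (operand ≠ 0)
(B ∨ D) = max(0.2, 0.4) = 0.4
(not A ∨ (B ∨ D)) = max(0, 0.4) = 0.4
(not (A ∨ B) → (not A ∨ (B ∨ D))): 0 ≤ 0.4, so result = 1
(((not C ∧ D) ∨ C) ∧ (not (A ∨ B) → (not A ∨ (B ∨ D)))) = min(0.5, 1) = 0.5
(((A ∨ A) ∨ A) → (((not C ∧ D) ∨ C) ∧ (not (A ∨ B) → (not A ∨ (B ∨ D))))): 0.6 > 0.5, so result = 0.5
not (((A ∨ A) ∨ A) → (((not C ∧ D) ∨ C) ∧ (not (A ∨ B) → (not A ∨ (B ∨ D))))): Gödel ¬ of 0.5 = 0 (operand ≠ 0)

0.00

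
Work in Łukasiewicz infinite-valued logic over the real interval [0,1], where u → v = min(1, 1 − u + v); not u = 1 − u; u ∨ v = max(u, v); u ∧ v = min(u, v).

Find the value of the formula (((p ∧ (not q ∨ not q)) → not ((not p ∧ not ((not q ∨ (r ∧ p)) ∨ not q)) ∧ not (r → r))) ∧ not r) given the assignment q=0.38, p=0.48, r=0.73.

0.27

not q: Łukasiewicz ¬ gives 1 − 0.38 = 0.62
not q: Łukasiewicz ¬ gives 1 − 0.38 = 0.62
(not q ∨ not q) = max(0.62, 0.62) = 0.62
(p ∧ (not q ∨ not q)) = min(0.48, 0.62) = 0.48
not p: Łukasiewicz ¬ gives 1 − 0.48 = 0.52
not q: Łukasiewicz ¬ gives 1 − 0.38 = 0.62
(r ∧ p) = min(0.73, 0.48) = 0.48
(not q ∨ (r ∧ p)) = max(0.62, 0.48) = 0.62
not q: Łukasiewicz ¬ gives 1 − 0.38 = 0.62
((not q ∨ (r ∧ p)) ∨ not q) = max(0.62, 0.62) = 0.62
not ((not q ∨ (r ∧ p)) ∨ not q): Łukasiewicz ¬ gives 1 − 0.62 = 0.38
(not p ∧ not ((not q ∨ (r ∧ p)) ∨ not q)) = min(0.52, 0.38) = 0.38
(r → r): min(1, 1 − 0.73 + 0.73) = 1
not (r → r): Łukasiewicz ¬ gives 1 − 1 = 0
((not p ∧ not ((not q ∨ (r ∧ p)) ∨ not q)) ∧ not (r → r)) = min(0.38, 0) = 0
not ((not p ∧ not ((not q ∨ (r ∧ p)) ∨ not q)) ∧ not (r → r)): Łukasiewicz ¬ gives 1 − 0 = 1
((p ∧ (not q ∨ not q)) → not ((not p ∧ not ((not q ∨ (r ∧ p)) ∨ not q)) ∧ not (r → r))): min(1, 1 − 0.48 + 1) = 1
not r: Łukasiewicz ¬ gives 1 − 0.73 = 0.27
(((p ∧ (not q ∨ not q)) → not ((not p ∧ not ((not q ∨ (r ∧ p)) ∨ not q)) ∧ not (r → r))) ∧ not r) = min(1, 0.27) = 0.27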